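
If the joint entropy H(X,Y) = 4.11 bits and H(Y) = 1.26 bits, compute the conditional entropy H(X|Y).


H(X|Y) = H(X,Y) - H(Y) = 4.11 - 1.26 = 2.85

2.85 bits


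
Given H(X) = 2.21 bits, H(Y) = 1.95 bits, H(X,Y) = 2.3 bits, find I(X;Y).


I(X;Y) = H(X) + H(Y) - H(X,Y) = 2.21 + 1.95 - 2.3 = 1.86

1.86 bits


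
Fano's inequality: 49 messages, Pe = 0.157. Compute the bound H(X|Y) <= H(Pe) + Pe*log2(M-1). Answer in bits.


H(Pe) = -Pe*log2(Pe) - (1-Pe)*log2(1-Pe) = -0.157*log2(0.157) - 0.843*log2(0.843) = 0.419373 + 0.207711 = 0.6271. Pe*log2(M-1) = 0.157*log2(48) = 0.876839. Bound = H(Pe) + Pe*log2(M-1) = 0.419373 + 0.207711 + 0.876839 = 1.5039

1.5039 bits


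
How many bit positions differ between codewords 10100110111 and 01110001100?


Count differing positions: ^ ^ . ^ . ^ ^ ^ . ^ ^ = 8 differences

8


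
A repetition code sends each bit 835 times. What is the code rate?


Rate = k/n = 1/835

1/835


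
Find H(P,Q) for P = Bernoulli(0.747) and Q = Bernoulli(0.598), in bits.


H(P,Q) = -p*log2(q) - (1-p)*log2(1-q). -0.747*log2(0.598) = 0.554112; -0.253*log2(0.402) = 0.332627. H(P,Q) = 0.554112 + 0.332627 = 0.8867

0.8867 bits


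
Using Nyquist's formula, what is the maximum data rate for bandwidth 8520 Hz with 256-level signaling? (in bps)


Rate = 2 * B * log2(M) = 2 * 8520 * 8.0 = 136320.0

136320.0 bps


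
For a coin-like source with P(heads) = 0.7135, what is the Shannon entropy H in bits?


H = -p*log2(p) - (1-p)*log2(1-p). -0.7135*log2(0.7135) = 0.347485; -0.2865*log2(0.2865) = 0.516672. H = 0.347485 + 0.516672 = 0.8642

0.8642 bits


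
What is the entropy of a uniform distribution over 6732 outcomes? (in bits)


H = log2(n) = log2(6732) = 12.7168

12.7168 bits


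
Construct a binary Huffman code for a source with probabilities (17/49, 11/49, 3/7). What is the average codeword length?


Huffman construction (repeatedly merge the two least-probable nodes; each merge adds 1 bit to every symbol beneath it): 11/49 + 17/49 = 4/7; 3/7 + 4/7 = 1. Resulting codeword lengths (in the order the probabilities were given): (2, 2, 1). L_avg = sum(p_i * l_i) = 17/49*2 + 11/49*2 + 3/7*1 = 11/7 = 1.5714

1.5714 bits


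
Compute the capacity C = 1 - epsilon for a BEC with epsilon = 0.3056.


C = 1 - epsilon = 1 - 0.3056 = 0.6944

0.6944 bits


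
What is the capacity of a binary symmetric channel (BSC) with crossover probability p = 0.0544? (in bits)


H(p) = -p*log2(p) - (1-p)*log2(1-p) = -0.0544*log2(0.0544) - 0.9456*log2(0.9456) = 0.228494 + 0.076308 = 0.3048. C = 1 - H(p) = 1 - 0.3048 = 0.6952

0.6952 bits


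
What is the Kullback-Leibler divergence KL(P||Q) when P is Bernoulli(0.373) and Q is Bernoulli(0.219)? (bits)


KL = p*log2(p/q) + (1-p)*log2((1-p)/(1-q)) = 0.373*log2(0.373/0.219) + 0.627*log2(0.627/0.781) = 0.0879

0.0879 bits


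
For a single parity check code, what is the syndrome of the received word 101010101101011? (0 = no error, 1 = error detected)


Syndrome = XOR of all bits = 1 XOR 0 XOR 1 XOR 0 XOR 1 XOR 0 XOR 1 XOR 0 XOR 1 XOR 1 XOR 0 XOR 1 XOR 0 XOR 1 XOR 1 = 1

1


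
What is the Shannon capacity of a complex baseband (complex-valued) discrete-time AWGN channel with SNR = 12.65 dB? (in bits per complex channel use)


SNR_linear = 10^(12.65/10) = 18.4077; C = log2(1 + SNR_linear) = log2(1 + 18.4077) = 4.2786

4.2786 bits/channel use


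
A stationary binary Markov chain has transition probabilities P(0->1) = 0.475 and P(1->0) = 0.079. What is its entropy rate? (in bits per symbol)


Stationary distribution: pi_0 = p10/(p01+p10) = 0.1426, pi_1 = 0.8574. Entropy rate H' = pi_0*H(p01) + pi_1*H(p10) = 0.1426*0.9982 + 0.8574*0.3986 = 0.4841

0.4841 bits/symbol


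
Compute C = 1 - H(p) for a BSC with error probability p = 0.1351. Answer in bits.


H(p) = -p*log2(p) - (1-p)*log2(1-p) = -0.1351*log2(0.1351) - 0.8649*log2(0.8649) = 0.390155 + 0.181106 = 0.5713. C = 1 - H(p) = 1 - 0.5713 = 0.4287

0.4287 bits


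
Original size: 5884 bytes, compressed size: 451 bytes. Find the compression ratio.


Ratio = original / compressed = 5884 / 451 = 13.0466

13.0466


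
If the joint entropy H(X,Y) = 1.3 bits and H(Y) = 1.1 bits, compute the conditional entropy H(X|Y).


H(X|Y) = H(X,Y) - H(Y) = 1.3 - 1.1 = 0.2

0.2 bits


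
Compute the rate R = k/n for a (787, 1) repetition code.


Rate = k/n = 1/787

1/787


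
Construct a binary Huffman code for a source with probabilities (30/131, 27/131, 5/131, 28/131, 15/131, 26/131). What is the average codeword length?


Huffman construction (repeatedly merge the two least-probable nodes; each merge adds 1 bit to every symbol beneath it): 5/131 + 15/131 = 20/131; 20/131 + 26/131 = 46/131; 27/131 + 28/131 = 55/131; 30/131 + 46/131 = 76/131; 55/131 + 76/131 = 1. Resulting codeword lengths (in the order the probabilities were given): (2, 2, 4, 2, 4, 3). L_avg = sum(p_i * l_i) = 30/131*2 + 27/131*2 + 5/131*4 + 28/131*2 + 15/131*4 + 26/131*3 = 328/131 = 2.5038

2.5038 bits


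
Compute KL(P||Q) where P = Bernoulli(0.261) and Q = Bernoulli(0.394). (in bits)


KL = p*log2(p/q) + (1-p)*log2((1-p)/(1-q)) = 0.261*log2(0.261/0.394) + 0.739*log2(0.739/0.606) = 0.0565

0.0565 bits


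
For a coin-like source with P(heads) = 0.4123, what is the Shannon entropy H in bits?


H = -p*log2(p) - (1-p)*log2(1-p). -0.4123*log2(0.4123) = 0.527016; -0.5877*log2(0.5877) = 0.450677. H = 0.527016 + 0.450677 = 0.9777

0.9777 bits


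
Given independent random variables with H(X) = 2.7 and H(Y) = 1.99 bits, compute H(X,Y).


For independent variables, H(X,Y) = H(X) + H(Y) = 2.7 + 1.99 = 4.69

4.69 bits


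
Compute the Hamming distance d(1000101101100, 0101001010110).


Count differing positions: ^ ^ . ^ ^ . . ^ ^ ^ . ^ . = 8 differences

8


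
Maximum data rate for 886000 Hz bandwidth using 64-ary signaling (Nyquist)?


Rate = 2 * B * log2(M) = 2 * 886000 * 6.0 = 10632000.0

10632000.0 bps


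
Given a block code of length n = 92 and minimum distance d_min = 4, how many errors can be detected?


Detection capability = d_min - 1 = 4 - 1 = 3

3 errors


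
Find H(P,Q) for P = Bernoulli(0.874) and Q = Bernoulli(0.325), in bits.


H(P,Q) = -p*log2(q) - (1-p)*log2(1-q). -0.874*log2(0.325) = 1.417181; -0.126*log2(0.675) = 0.071447. H(P,Q) = 1.417181 + 0.071447 = 1.4886

1.4886 bits


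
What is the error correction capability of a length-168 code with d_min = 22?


Correction capability = floor((d-1)/2) = floor((22-1)/2) = 10

10 errors


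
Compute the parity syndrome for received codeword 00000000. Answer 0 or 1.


Syndrome = XOR of all bits = 0 XOR 0 XOR 0 XOR 0 XOR 0 XOR 0 XOR 0 XOR 0 = 0

0


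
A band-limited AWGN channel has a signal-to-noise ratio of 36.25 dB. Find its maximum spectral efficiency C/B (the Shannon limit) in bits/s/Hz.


SNR_linear = 10^(36.25/10) = 4216.965; C/B = log2(1 + SNR_linear) = log2(1 + 4216.965) = 12.0423

12.0423 bits/s/Hz


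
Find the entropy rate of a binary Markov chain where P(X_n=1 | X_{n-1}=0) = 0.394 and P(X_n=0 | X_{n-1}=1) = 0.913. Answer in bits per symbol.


Stationary distribution: pi_0 = p10/(p01+p10) = 0.6985, pi_1 = 0.3015. Entropy rate H' = pi_0*H(p01) + pi_1*H(p10) = 0.6985*0.9673 + 0.3015*0.4264 = 0.8043

0.8043 bits/symbol


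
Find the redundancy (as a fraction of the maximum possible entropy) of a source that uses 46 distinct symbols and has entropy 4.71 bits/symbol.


H_max = log2(K) = log2(46) = 5.5236 bits/symbol. Redundancy = 1 - H/H_max = 1 - 4.71/5.5236 = 1 - 0.8527 = 0.1473

0.1473


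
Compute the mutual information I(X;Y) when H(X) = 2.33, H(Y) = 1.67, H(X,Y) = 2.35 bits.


I(X;Y) = H(X) + H(Y) - H(X,Y) = 2.33 + 1.67 - 2.35 = 1.65

1.65 bits


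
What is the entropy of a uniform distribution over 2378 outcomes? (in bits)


H = log2(n) = log2(2378) = 11.2155

11.2155 bits


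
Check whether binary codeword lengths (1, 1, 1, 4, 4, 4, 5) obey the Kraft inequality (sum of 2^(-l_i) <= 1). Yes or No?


Kraft sum = sum(2^(-l_i)) = 1.7188, need <= 1. Result: violated (a binary prefix-free code with these lengths cannot exist)

No


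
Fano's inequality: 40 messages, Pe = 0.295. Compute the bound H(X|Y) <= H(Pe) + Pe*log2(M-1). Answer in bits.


H(Pe) = -Pe*log2(Pe) - (1-Pe)*log2(1-Pe) = -0.295*log2(0.295) - 0.705*log2(0.705) = 0.519558 + 0.355535 = 0.8751. Pe*log2(M-1) = 0.295*log2(39) = 1.559194. Bound = H(Pe) + Pe*log2(M-1) = 0.519558 + 0.355535 + 1.559194 = 2.4343

2.4343 bits


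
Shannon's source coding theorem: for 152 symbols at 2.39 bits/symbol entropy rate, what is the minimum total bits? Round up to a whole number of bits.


Minimum bits >= n * H = 152 * 2.39 = 363.28, rounded up to a whole number of bits = 364

364 bits


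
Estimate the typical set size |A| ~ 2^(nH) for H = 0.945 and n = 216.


log2|A_typical| = nH = 216 * 0.945 = 204.12, so |A_typical| ~ 2^204.12 = 2.794e+61

2.794e+61


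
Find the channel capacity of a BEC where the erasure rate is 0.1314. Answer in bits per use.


C = 1 - epsilon = 1 - 0.1314 = 0.8686

0.8686 bits


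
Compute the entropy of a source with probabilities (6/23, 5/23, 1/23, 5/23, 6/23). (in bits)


H = -sum(p_i * log2(p_i)). Terms: -(6/23)*log2(6/23) = 0.505722; -(5/23)*log2(5/23) = 0.478616; -(1/23)*log2(1/23) = 0.196677; -(5/23)*log2(5/23) = 0.478616; -(6/23)*log2(6/23) = 0.505722. H = 0.505722 + 0.478616 + 0.196677 + 0.478616 + 0.505722 = 2.1654

2.1654 bits


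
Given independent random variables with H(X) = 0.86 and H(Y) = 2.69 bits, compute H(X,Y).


For independent variables, H(X,Y) = H(X) + H(Y) = 0.86 + 2.69 = 3.55

3.55 bits


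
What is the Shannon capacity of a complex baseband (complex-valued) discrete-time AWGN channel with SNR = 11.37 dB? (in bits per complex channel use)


SNR_linear = 10^(11.37/10) = 13.7088; C = log2(1 + SNR_linear) = log2(1 + 13.7088) = 3.8786

3.8786 bits/channel use


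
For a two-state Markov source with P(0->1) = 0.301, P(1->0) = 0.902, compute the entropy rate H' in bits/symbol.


Stationary distribution: pi_0 = p10/(p01+p10) = 0.7498, pi_1 = 0.2502. Entropy rate H' = pi_0*H(p01) + pi_1*H(p10) = 0.7498*0.8825 + 0.2502*0.4626 = 0.7775

0.7775 bits/symbol


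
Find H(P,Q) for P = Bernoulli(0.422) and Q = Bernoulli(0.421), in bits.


H(P,Q) = -p*log2(q) - (1-p)*log2(1-q). -0.422*log2(0.421) = 0.526702; -0.578*log2(0.579) = 0.455675. H(P,Q) = 0.526702 + 0.455675 = 0.9824

0.9824 bits


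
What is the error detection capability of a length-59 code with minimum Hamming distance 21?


Detection capability = d_min - 1 = 21 - 1 = 20

20 errors


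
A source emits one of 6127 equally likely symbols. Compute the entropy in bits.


H = log2(n) = log2(6127) = 12.581

12.581 bits


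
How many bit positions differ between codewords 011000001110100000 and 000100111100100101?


Count differing positions: . ^ ^ ^ . . ^ ^ . . ^ . . . . ^ . ^ = 8 differences

8


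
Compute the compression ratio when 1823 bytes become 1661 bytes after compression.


Ratio = original / compressed = 1823 / 1661 = 1.0975

1.0975


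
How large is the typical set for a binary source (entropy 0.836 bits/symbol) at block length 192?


log2|A_typical| = nH = 192 * 0.836 = 160.512, so |A_typical| ~ 2^160.512 = 2.084e+48

2.084e+48


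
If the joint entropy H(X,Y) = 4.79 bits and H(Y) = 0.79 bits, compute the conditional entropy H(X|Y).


H(X|Y) = H(X,Y) - H(Y) = 4.79 - 0.79 = 4.0

4.0 bits


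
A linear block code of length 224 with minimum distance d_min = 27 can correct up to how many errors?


Correction capability = floor((d-1)/2) = floor((27-1)/2) = 13

13 errors


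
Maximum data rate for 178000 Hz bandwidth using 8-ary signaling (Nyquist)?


Rate = 2 * B * log2(M) = 2 * 178000 * 3.0 = 1068000.0

1068000.0 bps


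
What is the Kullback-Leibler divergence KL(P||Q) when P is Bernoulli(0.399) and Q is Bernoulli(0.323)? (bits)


KL = p*log2(p/q) + (1-p)*log2((1-p)/(1-q)) = 0.399*log2(0.399/0.323) + 0.601*log2(0.601/0.677) = 0.0184

0.0184 bits


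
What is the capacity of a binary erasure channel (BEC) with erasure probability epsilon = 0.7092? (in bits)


C = 1 - epsilon = 1 - 0.7092 = 0.2908

0.2908 bits


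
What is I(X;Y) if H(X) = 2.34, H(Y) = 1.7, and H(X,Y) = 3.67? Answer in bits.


I(X;Y) = H(X) + H(Y) - H(X,Y) = 2.34 + 1.7 - 3.67 = 0.37

0.37 bits


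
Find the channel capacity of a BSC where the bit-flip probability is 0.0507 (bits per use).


H(p) = -p*log2(p) - (1-p)*log2(1-p) = -0.0507*log2(0.0507) - 0.9493*log2(0.9493) = 0.218105 + 0.071258 = 0.2894. C = 1 - H(p) = 1 - 0.2894 = 0.7106

0.7106 bits


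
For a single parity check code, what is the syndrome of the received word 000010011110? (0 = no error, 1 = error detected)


Syndrome = XOR of all bits = 0 XOR 0 XOR 0 XOR 0 XOR 1 XOR 0 XOR 0 XOR 1 XOR 1 XOR 1 XOR 1 XOR 0 = 1

1


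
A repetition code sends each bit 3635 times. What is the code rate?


Rate = k/n = 1/3635

1/3635


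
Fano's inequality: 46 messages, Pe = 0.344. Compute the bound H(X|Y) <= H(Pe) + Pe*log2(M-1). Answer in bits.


H(Pe) = -Pe*log2(Pe) - (1-Pe)*log2(1-Pe) = -0.344*log2(0.344) - 0.656*log2(0.656) = 0.529595 + 0.399000 = 0.9286. Pe*log2(M-1) = 0.344*log2(45) = 1.889197. Bound = H(Pe) + Pe*log2(M-1) = 0.529595 + 0.399000 + 1.889197 = 2.8178

2.8178 bits


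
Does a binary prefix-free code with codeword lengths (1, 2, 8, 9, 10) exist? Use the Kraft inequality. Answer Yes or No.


Kraft sum = sum(2^(-l_i)) = 0.7568, need <= 1. Result: satisfied (a binary prefix-free code with these lengths exists)

Yes


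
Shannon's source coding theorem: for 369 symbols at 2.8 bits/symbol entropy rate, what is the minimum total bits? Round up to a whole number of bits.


Minimum bits >= n * H = 369 * 2.8 = 1033.2, rounded up to a whole number of bits = 1034

1034 bits


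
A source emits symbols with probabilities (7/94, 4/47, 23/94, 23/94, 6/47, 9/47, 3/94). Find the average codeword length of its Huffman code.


Huffman construction (repeatedly merge the two least-probable nodes; each merge adds 1 bit to every symbol beneath it): 3/94 + 7/94 = 5/47; 4/47 + 5/47 = 9/47; 6/47 + 9/47 = 15/47; 9/47 + 23/94 = 41/94; 23/94 + 15/47 = 53/94; 41/94 + 53/94 = 1. Resulting codeword lengths (in the order the probabilities were given): (4, 3, 2, 2, 3, 3, 4). L_avg = sum(p_i * l_i) = 7/94*4 + 4/47*3 + 23/94*2 + 23/94*2 + 6/47*3 + 9/47*3 + 3/94*4 = 123/47 = 2.617

2.617 bits


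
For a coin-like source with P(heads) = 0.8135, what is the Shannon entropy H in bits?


H = -p*log2(p) - (1-p)*log2(1-p). -0.8135*log2(0.8135) = 0.242249; -0.1865*log2(0.1865) = 0.451843. H = 0.242249 + 0.451843 = 0.6941

0.6941 bits


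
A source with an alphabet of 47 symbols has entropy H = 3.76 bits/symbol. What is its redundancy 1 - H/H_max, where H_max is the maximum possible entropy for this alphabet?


H_max = log2(K) = log2(47) = 5.5546 bits/symbol. Redundancy = 1 - H/H_max = 1 - 3.76/5.5546 = 1 - 0.6769 = 0.3231

0.3231


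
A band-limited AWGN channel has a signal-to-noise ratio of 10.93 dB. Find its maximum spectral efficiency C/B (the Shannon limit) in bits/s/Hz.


SNR_linear = 10^(10.93/10) = 12.388; C/B = log2(1 + SNR_linear) = log2(1 + 12.388) = 3.7429

3.7429 bits/s/Hz


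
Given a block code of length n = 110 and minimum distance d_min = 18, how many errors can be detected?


Detection capability = d_min - 1 = 18 - 1 = 17

17 errors


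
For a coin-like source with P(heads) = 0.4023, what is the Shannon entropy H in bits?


H = -p*log2(p) - (1-p)*log2(1-p). -0.4023*log2(0.4023) = 0.528484; -0.5977*log2(0.5977) = 0.443796. H = 0.528484 + 0.443796 = 0.9723

0.9723 bits


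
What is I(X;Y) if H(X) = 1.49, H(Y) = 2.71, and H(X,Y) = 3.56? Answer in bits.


I(X;Y) = H(X) + H(Y) - H(X,Y) = 1.49 + 2.71 - 3.56 = 0.64

0.64 bits


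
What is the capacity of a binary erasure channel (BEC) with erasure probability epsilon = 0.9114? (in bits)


C = 1 - epsilon = 1 - 0.9114 = 0.0886

0.0886 bits


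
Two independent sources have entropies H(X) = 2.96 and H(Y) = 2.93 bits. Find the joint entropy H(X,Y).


For independent variables, H(X,Y) = H(X) + H(Y) = 2.96 + 2.93 = 5.89

5.89 bits


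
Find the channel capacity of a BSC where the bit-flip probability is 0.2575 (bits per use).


H(p) = -p*log2(p) - (1-p)*log2(1-p) = -0.2575*log2(0.2575) - 0.7425*log2(0.7425) = 0.504019 + 0.318931 = 0.823. C = 1 - H(p) = 1 - 0.823 = 0.177

0.177 bits


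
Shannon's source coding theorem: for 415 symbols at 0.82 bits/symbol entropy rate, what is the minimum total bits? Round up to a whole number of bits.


Minimum bits >= n * H = 415 * 0.82 = 340.3, rounded up to a whole number of bits = 341

341 bits


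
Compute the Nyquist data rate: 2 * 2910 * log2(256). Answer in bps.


Rate = 2 * B * log2(M) = 2 * 2910 * 8.0 = 46560.0

46560.0 bps


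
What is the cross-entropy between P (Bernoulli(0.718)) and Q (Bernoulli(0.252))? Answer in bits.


H(P,Q) = -p*log2(q) - (1-p)*log2(1-q). -0.718*log2(0.252) = 1.427746; -0.282*log2(0.748) = 0.118127. H(P,Q) = 1.427746 + 0.118127 = 1.5459

1.5459 bits


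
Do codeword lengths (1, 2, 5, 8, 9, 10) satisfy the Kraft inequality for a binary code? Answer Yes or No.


Kraft sum = sum(2^(-l_i)) = 0.7881, need <= 1. Result: satisfied (a binary prefix-free code with these lengths exists)

Yes


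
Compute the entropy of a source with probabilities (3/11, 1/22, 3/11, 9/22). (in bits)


H = -sum(p_i * log2(p_i)). Terms: -(3/11)*log2(3/11) = 0.511219; -(1/22)*log2(1/22) = 0.202701; -(3/11)*log2(3/11) = 0.511219; -(9/22)*log2(9/22) = 0.527525. H = 0.511219 + 0.202701 + 0.511219 + 0.527525 = 1.7527

1.7527 bits


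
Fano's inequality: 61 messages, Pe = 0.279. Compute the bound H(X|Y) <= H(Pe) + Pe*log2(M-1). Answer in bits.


H(Pe) = -Pe*log2(Pe) - (1-Pe)*log2(1-Pe) = -0.279*log2(0.279) - 0.721*log2(0.721) = 0.513824 + 0.340261 = 0.8541. Pe*log2(M-1) = 0.279*log2(60) = 1.648022. Bound = H(Pe) + Pe*log2(M-1) = 0.513824 + 0.340261 + 1.648022 = 2.5021

2.5021 bits


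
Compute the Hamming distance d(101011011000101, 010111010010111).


Count differing positions: ^ ^ ^ ^ . . . . ^ . ^ . . ^ . = 7 differences

7


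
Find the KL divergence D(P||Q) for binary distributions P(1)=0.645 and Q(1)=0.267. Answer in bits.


KL = p*log2(p/q) + (1-p)*log2((1-p)/(1-q)) = 0.645*log2(0.645/0.267) + 0.355*log2(0.355/0.733) = 0.4494

0.4494 bits


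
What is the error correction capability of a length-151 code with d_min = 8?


Correction capability = floor((d-1)/2) = floor((8-1)/2) = 3

3 errors


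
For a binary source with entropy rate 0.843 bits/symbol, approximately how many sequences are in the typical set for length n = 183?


log2|A_typical| = nH = 183 * 0.843 = 154.269, so |A_typical| ~ 2^154.269 = 2.752e+46

2.752e+46


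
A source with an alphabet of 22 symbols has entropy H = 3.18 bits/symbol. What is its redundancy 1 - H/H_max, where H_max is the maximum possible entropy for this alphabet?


H_max = log2(K) = log2(22) = 4.4594 bits/symbol. Redundancy = 1 - H/H_max = 1 - 3.18/4.4594 = 1 - 0.7131 = 0.2869

0.2869


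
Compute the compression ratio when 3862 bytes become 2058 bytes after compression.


Ratio = original / compressed = 3862 / 2058 = 1.8766

1.8766


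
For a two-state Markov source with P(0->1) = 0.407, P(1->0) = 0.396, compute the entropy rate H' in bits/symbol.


Stationary distribution: pi_0 = p10/(p01+p10) = 0.4932, pi_1 = 0.5068. Entropy rate H' = pi_0*H(p01) + pi_1*H(p10) = 0.4932*0.9749 + 0.5068*0.9686 = 0.9717

0.9717 bits/symbol


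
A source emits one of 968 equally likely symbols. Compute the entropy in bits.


H = log2(n) = log2(968) = 9.9189

9.9189 bits


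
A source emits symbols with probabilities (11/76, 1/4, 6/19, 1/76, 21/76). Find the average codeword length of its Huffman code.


Huffman construction (repeatedly merge the two least-probable nodes; each merge adds 1 bit to every symbol beneath it): 1/76 + 11/76 = 3/19; 3/19 + 1/4 = 31/76; 21/76 + 6/19 = 45/76; 31/76 + 45/76 = 1. Resulting codeword lengths (in the order the probabilities were given): (3, 2, 2, 3, 2). L_avg = sum(p_i * l_i) = 11/76*3 + 1/4*2 + 6/19*2 + 1/76*3 + 21/76*2 = 41/19 = 2.1579

2.1579 bits


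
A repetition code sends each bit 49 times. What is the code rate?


Rate = k/n = 1/49

1/49


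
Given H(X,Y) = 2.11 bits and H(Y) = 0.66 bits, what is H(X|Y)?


H(X|Y) = H(X,Y) - H(Y) = 2.11 - 0.66 = 1.45

1.45 bits


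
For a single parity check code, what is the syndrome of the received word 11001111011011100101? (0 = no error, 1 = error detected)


Syndrome = XOR of all bits = 1 XOR 1 XOR 0 XOR 0 XOR 1 XOR 1 XOR 1 XOR 1 XOR 0 XOR 1 XOR 1 XOR 0 XOR 1 XOR 1 XOR 1 XOR 0 XOR 0 XOR 1 XOR 0 XOR 1 = 1

1


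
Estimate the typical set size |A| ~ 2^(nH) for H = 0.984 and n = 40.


log2|A_typical| = nH = 40 * 0.984 = 39.36, so |A_typical| ~ 2^39.36 = 7.056e+11

7.056e+11


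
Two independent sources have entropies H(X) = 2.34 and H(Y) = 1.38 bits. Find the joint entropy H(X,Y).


For independent variables, H(X,Y) = H(X) + H(Y) = 2.34 + 1.38 = 3.72

3.72 bits


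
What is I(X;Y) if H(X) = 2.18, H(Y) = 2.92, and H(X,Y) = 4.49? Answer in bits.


I(X;Y) = H(X) + H(Y) - H(X,Y) = 2.18 + 2.92 - 4.49 = 0.61

0.61 bits


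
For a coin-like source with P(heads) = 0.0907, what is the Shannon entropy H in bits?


H = -p*log2(p) - (1-p)*log2(1-p). -0.0907*log2(0.0907) = 0.314072; -0.9093*log2(0.9093) = 0.124730. H = 0.314072 + 0.124730 = 0.4388

0.4388 bits


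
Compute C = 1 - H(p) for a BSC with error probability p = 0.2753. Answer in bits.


H(p) = -p*log2(p) - (1-p)*log2(1-p) = -0.2753*log2(0.2753) - 0.7247*log2(0.7247) = 0.512312 + 0.336655 = 0.849. C = 1 - H(p) = 1 - 0.849 = 0.151

0.151 bits


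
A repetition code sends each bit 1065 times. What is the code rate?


Rate = k/n = 1/1065

1/1065


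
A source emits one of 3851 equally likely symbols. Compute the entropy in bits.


H = log2(n) = log2(3851) = 11.911

11.911 bits


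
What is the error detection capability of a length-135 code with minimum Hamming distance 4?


Detection capability = d_min - 1 = 4 - 1 = 3

3 errors


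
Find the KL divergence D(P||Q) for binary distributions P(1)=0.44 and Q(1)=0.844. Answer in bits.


KL = p*log2(p/q) + (1-p)*log2((1-p)/(1-q)) = 0.44*log2(0.44/0.844) + 0.56*log2(0.56/0.156) = 0.6191

0.6191 bits


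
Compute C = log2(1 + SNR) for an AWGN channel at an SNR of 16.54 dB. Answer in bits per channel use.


SNR_linear = 10^(16.54/10) = 45.0817; C = log2(1 + SNR_linear) = log2(1 + 45.0817) = 5.5261

5.5261 bits/channel use


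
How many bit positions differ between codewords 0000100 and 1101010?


Count differing positions: ^ ^ . ^ ^ ^ . = 5 differences

5


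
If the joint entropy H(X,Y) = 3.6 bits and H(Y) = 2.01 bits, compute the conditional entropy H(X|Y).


H(X|Y) = H(X,Y) - H(Y) = 3.6 - 2.01 = 1.59

1.59 bits


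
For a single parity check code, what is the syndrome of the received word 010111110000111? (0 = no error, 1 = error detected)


Syndrome = XOR of all bits = 0 XOR 1 XOR 0 XOR 1 XOR 1 XOR 1 XOR 1 XOR 1 XOR 0 XOR 0 XOR 0 XOR 0 XOR 1 XOR 1 XOR 1 = 1

1


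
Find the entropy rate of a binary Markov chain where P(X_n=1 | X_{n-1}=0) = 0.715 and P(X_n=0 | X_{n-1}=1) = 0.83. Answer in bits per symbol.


Stationary distribution: pi_0 = p10/(p01+p10) = 0.5372, pi_1 = 0.4628. Entropy rate H' = pi_0*H(p01) + pi_1*H(p10) = 0.5372*0.8622 + 0.4628*0.6577 = 0.7675

0.7675 bits/symbol


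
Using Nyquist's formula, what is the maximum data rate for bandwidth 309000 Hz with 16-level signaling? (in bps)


Rate = 2 * B * log2(M) = 2 * 309000 * 4.0 = 2472000.0

2472000.0 bps


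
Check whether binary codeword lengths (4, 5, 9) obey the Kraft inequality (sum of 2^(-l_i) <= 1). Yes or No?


Kraft sum = sum(2^(-l_i)) = 0.0957, need <= 1. Result: satisfied (a binary prefix-free code with these lengths exists)

Yes


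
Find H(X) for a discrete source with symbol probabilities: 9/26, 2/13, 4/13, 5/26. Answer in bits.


H = -sum(p_i * log2(p_i)). Terms: -(9/26)*log2(9/26) = 0.529794; -(2/13)*log2(2/13) = 0.415452; -(4/13)*log2(4/13) = 0.523212; -(5/26)*log2(5/26) = 0.457406. H = 0.529794 + 0.415452 + 0.523212 + 0.457406 = 1.9259

1.9259 bits


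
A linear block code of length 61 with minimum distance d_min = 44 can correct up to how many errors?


Correction capability = floor((d-1)/2) = floor((44-1)/2) = 21

21 errors


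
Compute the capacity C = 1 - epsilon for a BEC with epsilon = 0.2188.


C = 1 - epsilon = 1 - 0.2188 = 0.7812

0.7812 bits


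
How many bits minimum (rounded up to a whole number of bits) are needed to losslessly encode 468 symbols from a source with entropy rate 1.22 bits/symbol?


Minimum bits >= n * H = 468 * 1.22 = 570.96, rounded up to a whole number of bits = 571

571 bits


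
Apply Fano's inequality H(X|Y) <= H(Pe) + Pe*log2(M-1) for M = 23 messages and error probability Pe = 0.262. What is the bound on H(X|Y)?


H(Pe) = -Pe*log2(Pe) - (1-Pe)*log2(1-Pe) = -0.262*log2(0.262) - 0.738*log2(0.738) = 0.506279 + 0.323471 = 0.8297. Pe*log2(M-1) = 0.262*log2(22) = 1.168371. Bound = H(Pe) + Pe*log2(M-1) = 0.506279 + 0.323471 + 1.168371 = 1.9981

1.9981 bits


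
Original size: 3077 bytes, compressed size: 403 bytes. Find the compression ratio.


Ratio = original / compressed = 3077 / 403 = 7.6352

7.6352


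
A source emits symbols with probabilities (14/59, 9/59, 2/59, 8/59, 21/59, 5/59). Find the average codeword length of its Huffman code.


Huffman construction (repeatedly merge the two least-probable nodes; each merge adds 1 bit to every symbol beneath it): 2/59 + 5/59 = 7/59; 7/59 + 8/59 = 15/59; 9/59 + 14/59 = 23/59; 15/59 + 21/59 = 36/59; 23/59 + 36/59 = 1. Resulting codeword lengths (in the order the probabilities were given): (2, 2, 4, 3, 2, 4). L_avg = sum(p_i * l_i) = 14/59*2 + 9/59*2 + 2/59*4 + 8/59*3 + 21/59*2 + 5/59*4 = 140/59 = 2.3729

2.3729 bits


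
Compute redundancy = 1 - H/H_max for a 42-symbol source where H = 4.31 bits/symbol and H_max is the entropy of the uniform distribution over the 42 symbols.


H_max = log2(K) = log2(42) = 5.3923 bits/symbol. Redundancy = 1 - H/H_max = 1 - 4.31/5.3923 = 1 - 0.7993 = 0.2007

0.2007


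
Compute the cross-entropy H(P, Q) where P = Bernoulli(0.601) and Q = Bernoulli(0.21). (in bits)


H(P,Q) = -p*log2(q) - (1-p)*log2(1-q). -0.601*log2(0.21) = 1.353175; -0.399*log2(0.79) = 0.135690. H(P,Q) = 1.353175 + 0.135690 = 1.4889

1.4889 bits


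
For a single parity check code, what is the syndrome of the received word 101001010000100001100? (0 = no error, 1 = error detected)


Syndrome = XOR of all bits = 1 XOR 0 XOR 1 XOR 0 XOR 0 XOR 1 XOR 0 XOR 1 XOR 0 XOR 0 XOR 0 XOR 0 XOR 1 XOR 0 XOR 0 XOR 0 XOR 0 XOR 1 XOR 1 XOR 0 XOR 0 = 1

1


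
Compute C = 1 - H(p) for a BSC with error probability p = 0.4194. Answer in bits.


H(p) = -p*log2(p) - (1-p)*log2(1-p) = -0.4194*log2(0.4194) - 0.5806*log2(0.5806) = 0.525760 + 0.455413 = 0.9812. C = 1 - H(p) = 1 - 0.9812 = 0.0188

0.0188 bits


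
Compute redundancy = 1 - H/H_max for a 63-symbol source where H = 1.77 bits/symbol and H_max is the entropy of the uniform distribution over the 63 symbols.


H_max = log2(K) = log2(63) = 5.9773 bits/symbol. Redundancy = 1 - H/H_max = 1 - 1.77/5.9773 = 1 - 0.2961 = 0.7039

0.7039


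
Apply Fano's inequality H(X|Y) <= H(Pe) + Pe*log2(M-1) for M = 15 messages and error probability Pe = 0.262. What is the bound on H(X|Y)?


H(Pe) = -Pe*log2(Pe) - (1-Pe)*log2(1-Pe) = -0.262*log2(0.262) - 0.738*log2(0.738) = 0.506279 + 0.323471 = 0.8297. Pe*log2(M-1) = 0.262*log2(14) = 0.997527. Bound = H(Pe) + Pe*log2(M-1) = 0.506279 + 0.323471 + 0.997527 = 1.8273

1.8273 bits


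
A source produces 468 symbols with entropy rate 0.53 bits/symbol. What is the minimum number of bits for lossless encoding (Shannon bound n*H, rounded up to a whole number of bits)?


Minimum bits >= n * H = 468 * 0.53 = 248.04, rounded up to a whole number of bits = 249

249 bits


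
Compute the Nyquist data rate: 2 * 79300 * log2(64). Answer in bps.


Rate = 2 * B * log2(M) = 2 * 79300 * 6.0 = 951600.0

951600.0 bps


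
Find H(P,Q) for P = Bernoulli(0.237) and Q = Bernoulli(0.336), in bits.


H(P,Q) = -p*log2(q) - (1-p)*log2(1-q). -0.237*log2(0.336) = 0.372912; -0.763*log2(0.664) = 0.450738. H(P,Q) = 0.372912 + 0.450738 = 0.8236

0.8236 bits


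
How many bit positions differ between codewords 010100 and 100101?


Count differing positions: ^ ^ . . . ^ = 3 differences

3


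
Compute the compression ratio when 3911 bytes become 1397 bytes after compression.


Ratio = original / compressed = 3911 / 1397 = 2.7996

2.7996


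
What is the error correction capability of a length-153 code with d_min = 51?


Correction capability = floor((d-1)/2) = floor((51-1)/2) = 25

25 errors


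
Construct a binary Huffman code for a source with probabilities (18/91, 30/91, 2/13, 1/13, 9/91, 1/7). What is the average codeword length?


Huffman construction (repeatedly merge the two least-probable nodes; each merge adds 1 bit to every symbol beneath it): 1/13 + 9/91 = 16/91; 1/7 + 2/13 = 27/91; 16/91 + 18/91 = 34/91; 27/91 + 30/91 = 57/91; 34/91 + 57/91 = 1. Resulting codeword lengths (in the order the probabilities were given): (2, 2, 3, 3, 3, 3). L_avg = sum(p_i * l_i) = 18/91*2 + 30/91*2 + 2/13*3 + 1/13*3 + 9/91*3 + 1/7*3 = 225/91 = 2.4725

2.4725 bits


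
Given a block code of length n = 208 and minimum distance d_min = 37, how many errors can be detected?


Detection capability = d_min - 1 = 37 - 1 = 36

36 errors


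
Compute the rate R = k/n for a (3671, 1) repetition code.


Rate = k/n = 1/3671

1/3671


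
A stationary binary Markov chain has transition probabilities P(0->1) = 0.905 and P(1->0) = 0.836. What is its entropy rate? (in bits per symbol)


Stationary distribution: pi_0 = p10/(p01+p10) = 0.4802, pi_1 = 0.5198. Entropy rate H' = pi_0*H(p01) + pi_1*H(p10) = 0.4802*0.4529 + 0.5198*0.6438 = 0.5521

0.5521 bits/symbol


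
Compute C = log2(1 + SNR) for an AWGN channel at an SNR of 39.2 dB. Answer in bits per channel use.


SNR_linear = 10^(39.2/10) = 8317.6377; C = log2(1 + SNR_linear) = log2(1 + 8317.6377) = 13.0221

13.0221 bits/channel use


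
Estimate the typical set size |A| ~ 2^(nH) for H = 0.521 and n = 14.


log2|A_typical| = nH = 14 * 0.521 = 7.294, so |A_typical| ~ 2^7.294 = 1.569e+02

1.569e+02


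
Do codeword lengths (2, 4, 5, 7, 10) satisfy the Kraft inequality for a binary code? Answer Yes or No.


Kraft sum = sum(2^(-l_i)) = 0.3525, need <= 1. Result: satisfied (a binary prefix-free code with these lengths exists)

Yes


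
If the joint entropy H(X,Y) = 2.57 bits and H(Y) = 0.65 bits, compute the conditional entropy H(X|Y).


H(X|Y) = H(X,Y) - H(Y) = 2.57 - 0.65 = 1.92

1.92 bits


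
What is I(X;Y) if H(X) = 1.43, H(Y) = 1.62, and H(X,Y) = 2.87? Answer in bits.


I(X;Y) = H(X) + H(Y) - H(X,Y) = 1.43 + 1.62 - 2.87 = 0.18

0.18 bits


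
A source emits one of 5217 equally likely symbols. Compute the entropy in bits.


H = log2(n) = log2(5217) = 12.349

12.349 bits


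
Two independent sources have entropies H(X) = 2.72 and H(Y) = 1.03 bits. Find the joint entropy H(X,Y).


For independent variables, H(X,Y) = H(X) + H(Y) = 2.72 + 1.03 = 3.75

3.75 bits


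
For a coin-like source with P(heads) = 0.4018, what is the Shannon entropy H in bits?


H = -p*log2(p) - (1-p)*log2(1-p). -0.4018*log2(0.4018) = 0.528548; -0.5982*log2(0.5982) = 0.443446. H = 0.528548 + 0.443446 = 0.972

0.972 bits


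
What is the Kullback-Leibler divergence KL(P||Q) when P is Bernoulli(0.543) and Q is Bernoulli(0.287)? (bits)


KL = p*log2(p/q) + (1-p)*log2((1-p)/(1-q)) = 0.543*log2(0.543/0.287) + 0.457*log2(0.457/0.713) = 0.2062

0.2062 bits


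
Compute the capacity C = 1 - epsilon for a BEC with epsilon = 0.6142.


C = 1 - epsilon = 1 - 0.6142 = 0.3858

0.3858 bits


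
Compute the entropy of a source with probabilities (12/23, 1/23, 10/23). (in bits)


H = -sum(p_i * log2(p_i)). Terms: -(12/23)*log2(12/23) = 0.489704; -(1/23)*log2(1/23) = 0.196677; -(10/23)*log2(10/23) = 0.522450. H = 0.489704 + 0.196677 + 0.522450 = 1.2088

1.2088 bits


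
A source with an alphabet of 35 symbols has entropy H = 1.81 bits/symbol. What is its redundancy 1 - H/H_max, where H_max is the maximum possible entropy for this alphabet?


H_max = log2(K) = log2(35) = 5.1293 bits/symbol. Redundancy = 1 - H/H_max = 1 - 1.81/5.1293 = 1 - 0.3529 = 0.6471

0.6471


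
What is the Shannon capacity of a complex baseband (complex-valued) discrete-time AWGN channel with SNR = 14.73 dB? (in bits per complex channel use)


SNR_linear = 10^(14.73/10) = 29.7167; C = log2(1 + SNR_linear) = log2(1 + 29.7167) = 4.9409

4.9409 bits/channel use


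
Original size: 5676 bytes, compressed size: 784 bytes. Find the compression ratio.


Ratio = original / compressed = 5676 / 784 = 7.2398

7.2398


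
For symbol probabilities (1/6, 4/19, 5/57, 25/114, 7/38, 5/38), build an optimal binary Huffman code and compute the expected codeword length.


Huffman construction (repeatedly merge the two least-probable nodes; each merge adds 1 bit to every symbol beneath it): 5/57 + 5/38 = 25/114; 1/6 + 7/38 = 20/57; 4/19 + 25/114 = 49/114; 25/114 + 20/57 = 65/114; 49/114 + 65/114 = 1. Resulting codeword lengths (in the order the probabilities were given): (3, 2, 3, 2, 3, 3). L_avg = sum(p_i * l_i) = 1/6*3 + 4/19*2 + 5/57*3 + 25/114*2 + 7/38*3 + 5/38*3 = 293/114 = 2.5702

2.5702 bits


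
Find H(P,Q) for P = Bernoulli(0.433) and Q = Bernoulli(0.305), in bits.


H(P,Q) = -p*log2(q) - (1-p)*log2(1-q). -0.433*log2(0.305) = 0.741780; -0.567*log2(0.695) = 0.297627. H(P,Q) = 0.741780 + 0.297627 = 1.0394

1.0394 bits


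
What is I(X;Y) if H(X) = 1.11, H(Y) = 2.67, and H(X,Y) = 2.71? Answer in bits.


I(X;Y) = H(X) + H(Y) - H(X,Y) = 1.11 + 2.67 - 2.71 = 1.07

1.07 bits


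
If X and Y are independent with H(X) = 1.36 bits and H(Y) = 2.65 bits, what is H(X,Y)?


For independent variables, H(X,Y) = H(X) + H(Y) = 1.36 + 2.65 = 4.01

4.01 bits


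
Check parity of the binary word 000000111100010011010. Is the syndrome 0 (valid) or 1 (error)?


Syndrome = XOR of all bits = 0 XOR 0 XOR 0 XOR 0 XOR 0 XOR 0 XOR 1 XOR 1 XOR 1 XOR 1 XOR 0 XOR 0 XOR 0 XOR 1 XOR 0 XOR 0 XOR 1 XOR 1 XOR 0 XOR 1 XOR 0 = 0

0


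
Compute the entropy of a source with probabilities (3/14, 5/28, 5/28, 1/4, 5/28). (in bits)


H = -sum(p_i * log2(p_i)). Terms: -(3/14)*log2(3/14) = 0.476227; -(5/28)*log2(5/28) = 0.443826; -(5/28)*log2(5/28) = 0.443826; -(1/4)*log2(1/4) = 0.500000; -(5/28)*log2(5/28) = 0.443826. H = 0.476227 + 0.443826 + 0.443826 + 0.500000 + 0.443826 = 2.3077

2.3077 bits


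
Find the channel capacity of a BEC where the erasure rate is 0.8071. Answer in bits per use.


C = 1 - epsilon = 1 - 0.8071 = 0.1929

0.1929 bits


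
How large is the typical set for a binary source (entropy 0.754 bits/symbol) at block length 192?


log2|A_typical| = nH = 192 * 0.754 = 144.768, so |A_typical| ~ 2^144.768 = 3.798e+43

3.798e+43


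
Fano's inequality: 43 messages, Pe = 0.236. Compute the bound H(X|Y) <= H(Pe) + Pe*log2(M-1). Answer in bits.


H(Pe) = -Pe*log2(Pe) - (1-Pe)*log2(1-Pe) = -0.236*log2(0.236) - 0.764*log2(0.764) = 0.491621 + 0.296704 = 0.7883. Pe*log2(M-1) = 0.236*log2(42) = 1.272587. Bound = H(Pe) + Pe*log2(M-1) = 0.491621 + 0.296704 + 1.272587 = 2.0609

2.0609 bits


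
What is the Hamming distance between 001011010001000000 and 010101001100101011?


Count differing positions: . ^ ^ ^ ^ . . ^ ^ ^ . ^ ^ . ^ . ^ ^ = 12 differences

12


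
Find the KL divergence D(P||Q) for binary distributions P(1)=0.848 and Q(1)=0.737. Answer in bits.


KL = p*log2(p/q) + (1-p)*log2((1-p)/(1-q)) = 0.848*log2(0.848/0.737) + 0.152*log2(0.152/0.263) = 0.0514

0.0514 bits


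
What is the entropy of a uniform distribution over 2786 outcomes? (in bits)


H = log2(n) = log2(2786) = 11.444

11.444 bits


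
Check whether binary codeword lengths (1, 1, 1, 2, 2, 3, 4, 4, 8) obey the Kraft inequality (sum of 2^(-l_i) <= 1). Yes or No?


Kraft sum = sum(2^(-l_i)) = 2.2539, need <= 1. Result: violated (a binary prefix-free code with these lengths cannot exist)

No


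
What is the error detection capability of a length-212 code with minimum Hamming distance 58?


Detection capability = d_min - 1 = 58 - 1 = 57

57 errors


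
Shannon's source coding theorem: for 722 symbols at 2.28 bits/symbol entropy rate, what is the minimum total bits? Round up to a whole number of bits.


Minimum bits >= n * H = 722 * 2.28 = 1646.16, rounded up to a whole number of bits = 1647

1647 bits


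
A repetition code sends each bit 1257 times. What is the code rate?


Rate = k/n = 1/1257

1/1257


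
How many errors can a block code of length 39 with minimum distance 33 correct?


Correction capability = floor((d-1)/2) = floor((33-1)/2) = 16

16 errors


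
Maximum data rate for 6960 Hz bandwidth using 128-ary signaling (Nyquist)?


Rate = 2 * B * log2(M) = 2 * 6960 * 7.0 = 97440.0

97440.0 bps


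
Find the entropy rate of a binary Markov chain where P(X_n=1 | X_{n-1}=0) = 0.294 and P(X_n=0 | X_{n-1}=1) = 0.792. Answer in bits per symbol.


Stationary distribution: pi_0 = p10/(p01+p10) = 0.7293, pi_1 = 0.2707. Entropy rate H' = pi_0*H(p01) + pi_1*H(p10) = 0.7293*0.8738 + 0.2707*0.7376 = 0.837

0.837 bits/symbol


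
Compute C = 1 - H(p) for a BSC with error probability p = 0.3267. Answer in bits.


H(p) = -p*log2(p) - (1-p)*log2(1-p) = -0.3267*log2(0.3267) - 0.6733*log2(0.6733) = 0.527281 + 0.384238 = 0.9115. C = 1 - H(p) = 1 - 0.9115 = 0.0885

0.0885 bits


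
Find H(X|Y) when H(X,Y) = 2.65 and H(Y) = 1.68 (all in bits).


H(X|Y) = H(X,Y) - H(Y) = 2.65 - 1.68 = 0.97

0.97 bits


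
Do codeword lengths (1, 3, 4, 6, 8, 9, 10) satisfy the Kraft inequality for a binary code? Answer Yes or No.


Kraft sum = sum(2^(-l_i)) = 0.71, need <= 1. Result: satisfied (a binary prefix-free code with these lengths exists)

Yes


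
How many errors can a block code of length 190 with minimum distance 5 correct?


Correction capability = floor((d-1)/2) = floor((5-1)/2) = 2

2 errors


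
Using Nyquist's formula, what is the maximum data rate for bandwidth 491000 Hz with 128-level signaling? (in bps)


Rate = 2 * B * log2(M) = 2 * 491000 * 7.0 = 6874000.0

6874000.0 bps


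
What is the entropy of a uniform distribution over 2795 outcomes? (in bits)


H = log2(n) = log2(2795) = 11.4486

11.4486 bits


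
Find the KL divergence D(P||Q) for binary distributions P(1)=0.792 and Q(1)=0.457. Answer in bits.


KL = p*log2(p/q) + (1-p)*log2((1-p)/(1-q)) = 0.792*log2(0.792/0.457) + 0.208*log2(0.208/0.543) = 0.3403

0.3403 bits


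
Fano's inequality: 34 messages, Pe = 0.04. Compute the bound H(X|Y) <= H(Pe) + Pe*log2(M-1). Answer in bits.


H(Pe) = -Pe*log2(Pe) - (1-Pe)*log2(1-Pe) = -0.04*log2(0.04) - 0.96*log2(0.96) = 0.185754 + 0.056538 = 0.2423. Pe*log2(M-1) = 0.04*log2(33) = 0.201776. Bound = H(Pe) + Pe*log2(M-1) = 0.185754 + 0.056538 + 0.201776 = 0.4441

0.4441 bits


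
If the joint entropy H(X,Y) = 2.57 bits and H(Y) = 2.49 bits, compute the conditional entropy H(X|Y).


H(X|Y) = H(X,Y) - H(Y) = 2.57 - 2.49 = 0.08

0.08 bits


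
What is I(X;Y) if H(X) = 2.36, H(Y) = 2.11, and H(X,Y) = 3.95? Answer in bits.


I(X;Y) = H(X) + H(Y) - H(X,Y) = 2.36 + 2.11 - 3.95 = 0.52

0.52 bits
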